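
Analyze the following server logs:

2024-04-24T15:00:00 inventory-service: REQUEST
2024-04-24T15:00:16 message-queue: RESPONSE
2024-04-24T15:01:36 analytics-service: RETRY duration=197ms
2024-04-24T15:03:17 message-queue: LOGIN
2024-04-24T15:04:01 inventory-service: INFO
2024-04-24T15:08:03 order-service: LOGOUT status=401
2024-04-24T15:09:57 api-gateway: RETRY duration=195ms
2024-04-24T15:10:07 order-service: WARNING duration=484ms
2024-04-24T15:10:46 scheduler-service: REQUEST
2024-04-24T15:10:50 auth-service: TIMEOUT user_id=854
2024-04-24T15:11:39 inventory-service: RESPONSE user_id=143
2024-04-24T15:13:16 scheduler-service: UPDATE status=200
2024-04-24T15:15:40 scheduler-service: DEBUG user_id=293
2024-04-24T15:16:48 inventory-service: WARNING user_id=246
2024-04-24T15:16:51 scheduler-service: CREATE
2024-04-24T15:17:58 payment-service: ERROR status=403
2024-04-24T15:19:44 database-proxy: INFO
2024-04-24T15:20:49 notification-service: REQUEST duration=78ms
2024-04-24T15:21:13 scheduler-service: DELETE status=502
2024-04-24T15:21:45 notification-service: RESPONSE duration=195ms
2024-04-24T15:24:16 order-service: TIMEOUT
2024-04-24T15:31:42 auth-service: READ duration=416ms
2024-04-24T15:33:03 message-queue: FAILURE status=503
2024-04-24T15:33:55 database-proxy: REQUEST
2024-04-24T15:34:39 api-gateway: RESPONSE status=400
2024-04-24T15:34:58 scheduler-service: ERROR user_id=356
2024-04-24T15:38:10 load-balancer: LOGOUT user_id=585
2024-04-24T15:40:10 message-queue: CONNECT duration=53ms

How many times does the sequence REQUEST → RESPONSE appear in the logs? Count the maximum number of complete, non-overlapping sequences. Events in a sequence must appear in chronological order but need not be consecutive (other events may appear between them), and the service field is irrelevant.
4

To count sequences:

1. Look for pattern: REQUEST → RESPONSE
2. Greedily scan the log in chronological order, matching each sequence element in turn (ignoring service)
3. Each time the full pattern completes, increment the count and restart matching from the next event
4. Complete non-overlapping sequences found: 4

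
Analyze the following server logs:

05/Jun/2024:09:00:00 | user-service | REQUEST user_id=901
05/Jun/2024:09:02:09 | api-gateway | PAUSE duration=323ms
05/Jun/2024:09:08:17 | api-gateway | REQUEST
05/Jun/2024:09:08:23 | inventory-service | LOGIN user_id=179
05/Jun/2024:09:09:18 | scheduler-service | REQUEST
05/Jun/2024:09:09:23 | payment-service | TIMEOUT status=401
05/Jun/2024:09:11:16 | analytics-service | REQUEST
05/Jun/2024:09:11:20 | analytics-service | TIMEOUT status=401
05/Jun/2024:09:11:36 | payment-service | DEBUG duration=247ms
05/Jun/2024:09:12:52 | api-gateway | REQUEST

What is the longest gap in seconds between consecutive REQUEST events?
497

To find the longest gap:

1. Extract all REQUEST events in chronological order
2. Calculate time differences between consecutive events
3. Find the maximum difference
4. Longest gap: 497 seconds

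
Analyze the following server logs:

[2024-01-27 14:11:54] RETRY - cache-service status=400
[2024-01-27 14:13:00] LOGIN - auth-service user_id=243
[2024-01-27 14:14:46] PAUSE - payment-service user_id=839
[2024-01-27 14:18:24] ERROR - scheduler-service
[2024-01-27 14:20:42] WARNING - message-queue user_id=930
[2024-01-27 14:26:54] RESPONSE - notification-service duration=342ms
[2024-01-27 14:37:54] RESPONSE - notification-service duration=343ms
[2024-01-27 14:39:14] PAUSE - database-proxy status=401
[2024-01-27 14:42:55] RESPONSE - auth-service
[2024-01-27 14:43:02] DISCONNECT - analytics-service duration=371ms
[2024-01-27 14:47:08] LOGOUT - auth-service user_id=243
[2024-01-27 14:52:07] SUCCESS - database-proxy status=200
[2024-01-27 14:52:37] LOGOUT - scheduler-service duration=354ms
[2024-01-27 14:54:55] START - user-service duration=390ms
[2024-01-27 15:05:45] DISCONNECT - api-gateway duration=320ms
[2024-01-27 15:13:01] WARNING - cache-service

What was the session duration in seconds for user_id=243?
2048

To calculate session duration:

1. Find LOGIN event for user_id=243: 2024-01-27 14:13:00
2. Find LOGOUT event for user_id=243: 2024-01-27 14:47:08
3. Session duration: 2024-01-27 14:47:08 - 2024-01-27 14:13:00 = 2048 seconds (34 minutes)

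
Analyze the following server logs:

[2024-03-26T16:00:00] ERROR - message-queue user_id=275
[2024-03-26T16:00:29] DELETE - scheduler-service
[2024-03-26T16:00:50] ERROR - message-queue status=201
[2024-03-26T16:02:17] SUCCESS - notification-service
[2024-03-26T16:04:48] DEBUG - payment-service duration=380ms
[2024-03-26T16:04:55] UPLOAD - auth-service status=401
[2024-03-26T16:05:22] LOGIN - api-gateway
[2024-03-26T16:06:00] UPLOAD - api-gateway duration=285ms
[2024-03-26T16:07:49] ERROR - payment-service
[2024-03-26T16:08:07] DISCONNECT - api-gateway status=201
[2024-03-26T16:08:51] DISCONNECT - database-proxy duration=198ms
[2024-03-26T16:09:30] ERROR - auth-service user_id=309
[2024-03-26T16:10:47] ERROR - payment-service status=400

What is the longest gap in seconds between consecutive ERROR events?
419

To find the longest gap:

1. Extract all ERROR events in chronological order
2. Calculate time differences between consecutive events
3. Find the maximum difference
4. Longest gap: 419 seconds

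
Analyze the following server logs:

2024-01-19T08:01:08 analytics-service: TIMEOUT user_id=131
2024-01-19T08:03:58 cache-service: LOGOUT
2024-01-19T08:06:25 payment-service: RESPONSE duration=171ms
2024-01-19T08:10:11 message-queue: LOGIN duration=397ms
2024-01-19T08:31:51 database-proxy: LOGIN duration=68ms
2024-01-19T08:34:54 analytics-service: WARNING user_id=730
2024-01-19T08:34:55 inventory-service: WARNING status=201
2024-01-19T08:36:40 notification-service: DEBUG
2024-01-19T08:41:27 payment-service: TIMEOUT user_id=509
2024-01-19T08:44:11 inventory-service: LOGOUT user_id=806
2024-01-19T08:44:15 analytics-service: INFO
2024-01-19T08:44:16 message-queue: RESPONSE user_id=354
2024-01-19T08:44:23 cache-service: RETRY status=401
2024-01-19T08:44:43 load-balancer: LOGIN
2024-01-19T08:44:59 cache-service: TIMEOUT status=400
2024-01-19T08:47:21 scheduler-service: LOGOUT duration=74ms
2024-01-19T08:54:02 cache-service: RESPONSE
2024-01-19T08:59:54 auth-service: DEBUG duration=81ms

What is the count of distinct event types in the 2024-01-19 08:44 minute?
6

To count unique event types:

1. Filter events in the minute starting at 2024-01-19 08:44
2. Extract event types from matching entries
3. Count unique types: 6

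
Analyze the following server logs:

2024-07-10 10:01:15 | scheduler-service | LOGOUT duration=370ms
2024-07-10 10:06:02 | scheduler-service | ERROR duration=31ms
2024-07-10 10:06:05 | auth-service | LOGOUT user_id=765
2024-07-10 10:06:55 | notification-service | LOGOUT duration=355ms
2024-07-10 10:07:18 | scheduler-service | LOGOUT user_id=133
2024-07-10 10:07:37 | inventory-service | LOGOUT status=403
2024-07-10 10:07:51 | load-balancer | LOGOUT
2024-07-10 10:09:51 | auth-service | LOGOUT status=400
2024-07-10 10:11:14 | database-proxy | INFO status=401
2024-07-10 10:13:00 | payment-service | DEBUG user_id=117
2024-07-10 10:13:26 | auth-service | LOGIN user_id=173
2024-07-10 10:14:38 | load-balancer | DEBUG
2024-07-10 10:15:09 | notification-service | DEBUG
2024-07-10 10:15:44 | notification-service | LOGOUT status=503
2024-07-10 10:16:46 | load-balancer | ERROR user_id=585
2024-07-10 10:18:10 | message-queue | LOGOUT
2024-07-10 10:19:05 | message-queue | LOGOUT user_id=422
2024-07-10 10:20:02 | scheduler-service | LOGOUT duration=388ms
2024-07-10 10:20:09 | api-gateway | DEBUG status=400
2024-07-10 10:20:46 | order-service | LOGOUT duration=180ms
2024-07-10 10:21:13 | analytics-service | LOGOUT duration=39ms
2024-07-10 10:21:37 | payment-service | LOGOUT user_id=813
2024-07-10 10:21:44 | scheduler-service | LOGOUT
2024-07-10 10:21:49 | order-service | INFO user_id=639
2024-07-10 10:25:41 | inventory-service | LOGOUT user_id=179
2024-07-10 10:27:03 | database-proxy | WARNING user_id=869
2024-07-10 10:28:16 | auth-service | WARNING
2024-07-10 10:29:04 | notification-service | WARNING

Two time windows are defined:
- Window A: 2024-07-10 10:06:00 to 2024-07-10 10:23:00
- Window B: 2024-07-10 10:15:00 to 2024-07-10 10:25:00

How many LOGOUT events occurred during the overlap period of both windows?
8

To find overlap events:

1. Window A: 2024-07-10 10:06:00 to 2024-07-10 10:23:00
2. Window B: 2024-07-10 10:15:00 to 2024-07-10 10:25:00
3. Overlap period: 2024-07-10 10:15:00 to 2024-07-10 10:23:00
4. Count LOGOUT events in overlap: 8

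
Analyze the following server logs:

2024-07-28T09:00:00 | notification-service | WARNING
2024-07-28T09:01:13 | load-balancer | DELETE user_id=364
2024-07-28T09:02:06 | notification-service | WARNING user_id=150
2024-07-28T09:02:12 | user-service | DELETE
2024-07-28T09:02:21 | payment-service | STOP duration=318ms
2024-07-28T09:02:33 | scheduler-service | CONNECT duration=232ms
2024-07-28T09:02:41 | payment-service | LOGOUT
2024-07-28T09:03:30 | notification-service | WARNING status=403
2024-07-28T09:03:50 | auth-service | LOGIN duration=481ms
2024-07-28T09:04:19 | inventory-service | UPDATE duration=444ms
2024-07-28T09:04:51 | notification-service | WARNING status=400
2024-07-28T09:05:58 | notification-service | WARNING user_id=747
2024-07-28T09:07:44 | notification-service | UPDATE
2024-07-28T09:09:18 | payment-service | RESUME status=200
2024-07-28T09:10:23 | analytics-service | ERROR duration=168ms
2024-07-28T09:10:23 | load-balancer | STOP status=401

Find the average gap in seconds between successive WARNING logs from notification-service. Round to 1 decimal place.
89.5

To calculate average interval:

1. Find all WARNING events for notification-service in order
2. Calculate time gaps between consecutive events
3. Compute mean of gaps: 358 / 4 = 89.5 seconds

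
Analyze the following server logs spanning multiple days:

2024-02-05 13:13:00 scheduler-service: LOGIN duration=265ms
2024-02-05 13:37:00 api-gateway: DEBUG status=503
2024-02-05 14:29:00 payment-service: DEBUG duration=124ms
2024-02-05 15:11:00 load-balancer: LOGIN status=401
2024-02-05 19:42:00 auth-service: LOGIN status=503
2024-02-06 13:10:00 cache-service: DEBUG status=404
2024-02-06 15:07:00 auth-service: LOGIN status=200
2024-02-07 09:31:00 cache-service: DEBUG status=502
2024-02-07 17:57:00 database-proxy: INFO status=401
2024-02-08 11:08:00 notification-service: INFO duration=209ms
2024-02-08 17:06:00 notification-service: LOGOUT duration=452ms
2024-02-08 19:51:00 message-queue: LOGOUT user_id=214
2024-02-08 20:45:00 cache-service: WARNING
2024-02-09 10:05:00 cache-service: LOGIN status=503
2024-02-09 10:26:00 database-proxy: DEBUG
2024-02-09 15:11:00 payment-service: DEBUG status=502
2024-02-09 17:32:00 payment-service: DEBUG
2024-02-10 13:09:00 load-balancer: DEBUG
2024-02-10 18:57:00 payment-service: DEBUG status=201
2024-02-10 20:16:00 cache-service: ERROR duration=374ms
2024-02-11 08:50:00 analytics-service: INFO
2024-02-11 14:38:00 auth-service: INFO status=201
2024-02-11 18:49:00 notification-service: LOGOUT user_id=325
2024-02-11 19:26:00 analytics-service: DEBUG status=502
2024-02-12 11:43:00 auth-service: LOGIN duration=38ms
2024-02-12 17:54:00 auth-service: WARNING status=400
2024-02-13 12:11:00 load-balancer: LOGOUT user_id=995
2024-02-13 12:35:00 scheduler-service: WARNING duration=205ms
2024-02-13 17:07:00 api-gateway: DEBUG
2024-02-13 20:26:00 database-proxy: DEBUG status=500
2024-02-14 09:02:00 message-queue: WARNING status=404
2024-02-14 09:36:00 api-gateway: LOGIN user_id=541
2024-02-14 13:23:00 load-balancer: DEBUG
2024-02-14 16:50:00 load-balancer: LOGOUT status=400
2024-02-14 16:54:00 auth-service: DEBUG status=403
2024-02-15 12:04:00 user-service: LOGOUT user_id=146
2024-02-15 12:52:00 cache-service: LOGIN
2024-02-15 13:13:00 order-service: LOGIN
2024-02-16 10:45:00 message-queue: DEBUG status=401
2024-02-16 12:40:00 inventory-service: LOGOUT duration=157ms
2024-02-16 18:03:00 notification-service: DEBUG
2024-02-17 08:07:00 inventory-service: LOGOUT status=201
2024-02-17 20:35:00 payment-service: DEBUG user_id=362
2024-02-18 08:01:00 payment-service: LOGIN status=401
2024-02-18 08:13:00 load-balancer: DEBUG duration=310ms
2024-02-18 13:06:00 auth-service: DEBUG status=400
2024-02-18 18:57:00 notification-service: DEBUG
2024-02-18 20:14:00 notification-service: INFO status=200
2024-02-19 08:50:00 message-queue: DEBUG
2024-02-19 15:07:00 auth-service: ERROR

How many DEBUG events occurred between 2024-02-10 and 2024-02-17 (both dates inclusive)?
10

To filter by date range:

1. Date range: 2024-02-10 through 2024-02-17, both dates inclusive
2. Filter for DEBUG events whose date falls in this range
3. Count matching events: 10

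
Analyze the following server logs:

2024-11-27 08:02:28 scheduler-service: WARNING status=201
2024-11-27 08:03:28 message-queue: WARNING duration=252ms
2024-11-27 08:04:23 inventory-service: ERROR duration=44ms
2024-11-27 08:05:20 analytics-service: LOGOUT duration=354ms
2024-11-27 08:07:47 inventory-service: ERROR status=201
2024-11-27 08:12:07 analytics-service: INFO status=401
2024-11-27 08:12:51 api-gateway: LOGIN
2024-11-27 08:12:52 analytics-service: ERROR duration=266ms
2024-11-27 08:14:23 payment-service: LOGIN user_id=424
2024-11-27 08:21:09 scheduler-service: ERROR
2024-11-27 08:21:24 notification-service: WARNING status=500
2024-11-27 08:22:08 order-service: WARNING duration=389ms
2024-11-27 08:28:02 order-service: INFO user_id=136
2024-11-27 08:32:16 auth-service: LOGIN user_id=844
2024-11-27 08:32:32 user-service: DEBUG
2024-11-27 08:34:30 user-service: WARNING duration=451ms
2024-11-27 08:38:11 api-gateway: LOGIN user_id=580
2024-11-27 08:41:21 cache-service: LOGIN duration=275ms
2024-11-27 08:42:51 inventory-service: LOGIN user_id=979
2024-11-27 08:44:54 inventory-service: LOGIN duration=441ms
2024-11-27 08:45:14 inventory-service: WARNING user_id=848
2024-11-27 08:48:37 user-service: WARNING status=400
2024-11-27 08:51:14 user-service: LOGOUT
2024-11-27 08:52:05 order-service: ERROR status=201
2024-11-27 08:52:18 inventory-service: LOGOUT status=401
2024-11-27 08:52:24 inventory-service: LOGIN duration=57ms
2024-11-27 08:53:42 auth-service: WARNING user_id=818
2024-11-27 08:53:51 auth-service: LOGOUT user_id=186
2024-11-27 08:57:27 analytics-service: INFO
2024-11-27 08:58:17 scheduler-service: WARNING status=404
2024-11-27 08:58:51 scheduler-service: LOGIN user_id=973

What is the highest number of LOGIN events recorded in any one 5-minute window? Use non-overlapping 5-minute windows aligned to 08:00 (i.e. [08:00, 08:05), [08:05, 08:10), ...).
3

To find the burst window:

1. Divide the log period into non-overlapping 5-minute windows starting at 08:00
2. Count LOGIN events in each window
3. Find the window with maximum count
4. Maximum events in a window: 3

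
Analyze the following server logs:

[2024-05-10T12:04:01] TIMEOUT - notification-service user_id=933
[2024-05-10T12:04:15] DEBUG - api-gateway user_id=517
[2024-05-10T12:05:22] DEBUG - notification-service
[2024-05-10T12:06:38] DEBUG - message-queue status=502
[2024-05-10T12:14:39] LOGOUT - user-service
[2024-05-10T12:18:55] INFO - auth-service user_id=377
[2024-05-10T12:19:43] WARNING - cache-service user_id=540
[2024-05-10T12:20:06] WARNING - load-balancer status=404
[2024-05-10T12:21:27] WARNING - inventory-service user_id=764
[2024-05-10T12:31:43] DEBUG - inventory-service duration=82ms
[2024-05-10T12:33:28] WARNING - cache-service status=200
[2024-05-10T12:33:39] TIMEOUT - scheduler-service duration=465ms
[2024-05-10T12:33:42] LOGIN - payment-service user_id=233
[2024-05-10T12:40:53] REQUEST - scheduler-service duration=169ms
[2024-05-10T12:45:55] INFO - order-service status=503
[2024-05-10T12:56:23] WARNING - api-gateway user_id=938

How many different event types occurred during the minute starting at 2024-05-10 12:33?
3

To count unique event types:

1. Filter events in the minute starting at 2024-05-10 12:33
2. Extract event types from matching entries
3. Count unique types: 3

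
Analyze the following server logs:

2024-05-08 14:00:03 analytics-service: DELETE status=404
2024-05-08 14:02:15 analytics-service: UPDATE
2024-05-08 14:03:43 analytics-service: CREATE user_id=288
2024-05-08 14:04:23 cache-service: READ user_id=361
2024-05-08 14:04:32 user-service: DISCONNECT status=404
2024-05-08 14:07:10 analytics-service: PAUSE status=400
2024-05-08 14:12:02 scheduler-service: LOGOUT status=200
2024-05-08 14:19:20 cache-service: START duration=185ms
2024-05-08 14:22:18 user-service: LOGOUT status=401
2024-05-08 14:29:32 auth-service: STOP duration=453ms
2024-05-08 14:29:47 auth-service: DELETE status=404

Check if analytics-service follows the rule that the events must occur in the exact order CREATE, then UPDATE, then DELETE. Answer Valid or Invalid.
Invalid

To validate ordering:

1. Required order: CREATE → UPDATE → DELETE
2. Rule: the events must occur in the exact order CREATE, then UPDATE, then DELETE
3. Check actual order of events for analytics-service
4. Result: Invalid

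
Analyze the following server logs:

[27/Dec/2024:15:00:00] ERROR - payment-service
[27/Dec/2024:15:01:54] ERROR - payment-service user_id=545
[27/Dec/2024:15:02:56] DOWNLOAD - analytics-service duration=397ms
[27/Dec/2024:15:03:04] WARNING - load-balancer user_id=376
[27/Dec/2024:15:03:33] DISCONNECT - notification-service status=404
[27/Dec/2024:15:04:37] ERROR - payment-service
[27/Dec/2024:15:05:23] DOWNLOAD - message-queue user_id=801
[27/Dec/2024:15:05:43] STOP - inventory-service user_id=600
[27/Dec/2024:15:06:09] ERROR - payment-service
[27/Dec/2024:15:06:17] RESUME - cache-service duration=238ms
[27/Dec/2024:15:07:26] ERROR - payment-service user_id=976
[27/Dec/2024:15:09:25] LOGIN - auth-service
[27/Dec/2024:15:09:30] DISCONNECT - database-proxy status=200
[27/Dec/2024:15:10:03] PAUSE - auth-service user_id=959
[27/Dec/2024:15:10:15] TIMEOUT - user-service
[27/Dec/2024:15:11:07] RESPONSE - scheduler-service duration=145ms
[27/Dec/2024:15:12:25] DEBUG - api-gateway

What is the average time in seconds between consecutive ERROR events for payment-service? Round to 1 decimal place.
111.5

To calculate average interval:

1. Find all ERROR events for payment-service in order
2. Calculate time gaps between consecutive events
3. Compute mean of gaps: 446 / 4 = 111.5 seconds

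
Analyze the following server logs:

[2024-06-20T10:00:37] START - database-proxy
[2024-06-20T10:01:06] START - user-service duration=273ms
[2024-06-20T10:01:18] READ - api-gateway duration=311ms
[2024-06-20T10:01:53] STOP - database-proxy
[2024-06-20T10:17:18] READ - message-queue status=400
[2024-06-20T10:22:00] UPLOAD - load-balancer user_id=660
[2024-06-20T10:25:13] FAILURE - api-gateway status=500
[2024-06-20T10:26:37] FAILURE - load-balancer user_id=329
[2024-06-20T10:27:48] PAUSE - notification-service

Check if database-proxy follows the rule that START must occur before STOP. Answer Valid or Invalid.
Valid

To validate ordering:

1. Required order: START → STOP
2. Rule: START must occur before STOP
3. Check actual order of events for database-proxy
4. Result: Valid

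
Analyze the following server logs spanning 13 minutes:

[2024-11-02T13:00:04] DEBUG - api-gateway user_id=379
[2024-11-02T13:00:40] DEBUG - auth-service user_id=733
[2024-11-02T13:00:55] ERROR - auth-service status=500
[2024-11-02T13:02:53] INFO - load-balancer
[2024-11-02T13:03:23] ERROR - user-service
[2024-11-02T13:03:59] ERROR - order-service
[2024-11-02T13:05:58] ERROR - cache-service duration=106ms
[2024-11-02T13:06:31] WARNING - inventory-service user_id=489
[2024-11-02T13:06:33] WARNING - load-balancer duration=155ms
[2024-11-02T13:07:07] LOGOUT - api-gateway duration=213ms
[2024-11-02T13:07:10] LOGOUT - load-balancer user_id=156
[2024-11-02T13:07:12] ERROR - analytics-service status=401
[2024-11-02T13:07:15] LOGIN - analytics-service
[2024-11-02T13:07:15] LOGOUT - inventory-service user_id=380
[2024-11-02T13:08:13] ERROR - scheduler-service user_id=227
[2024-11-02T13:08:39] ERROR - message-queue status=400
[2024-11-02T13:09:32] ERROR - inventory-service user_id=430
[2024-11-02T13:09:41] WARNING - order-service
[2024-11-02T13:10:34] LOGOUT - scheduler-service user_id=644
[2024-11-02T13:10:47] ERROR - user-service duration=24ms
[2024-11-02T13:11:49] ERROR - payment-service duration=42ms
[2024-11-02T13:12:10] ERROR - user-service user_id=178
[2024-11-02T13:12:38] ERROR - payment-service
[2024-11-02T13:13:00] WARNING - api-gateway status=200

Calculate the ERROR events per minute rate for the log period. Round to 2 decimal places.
0.92

To calculate the rate:

1. Count total ERROR events: 12
2. Total time period: 13 minutes
3. Rate = 12 / 13 = 0.92 events per minute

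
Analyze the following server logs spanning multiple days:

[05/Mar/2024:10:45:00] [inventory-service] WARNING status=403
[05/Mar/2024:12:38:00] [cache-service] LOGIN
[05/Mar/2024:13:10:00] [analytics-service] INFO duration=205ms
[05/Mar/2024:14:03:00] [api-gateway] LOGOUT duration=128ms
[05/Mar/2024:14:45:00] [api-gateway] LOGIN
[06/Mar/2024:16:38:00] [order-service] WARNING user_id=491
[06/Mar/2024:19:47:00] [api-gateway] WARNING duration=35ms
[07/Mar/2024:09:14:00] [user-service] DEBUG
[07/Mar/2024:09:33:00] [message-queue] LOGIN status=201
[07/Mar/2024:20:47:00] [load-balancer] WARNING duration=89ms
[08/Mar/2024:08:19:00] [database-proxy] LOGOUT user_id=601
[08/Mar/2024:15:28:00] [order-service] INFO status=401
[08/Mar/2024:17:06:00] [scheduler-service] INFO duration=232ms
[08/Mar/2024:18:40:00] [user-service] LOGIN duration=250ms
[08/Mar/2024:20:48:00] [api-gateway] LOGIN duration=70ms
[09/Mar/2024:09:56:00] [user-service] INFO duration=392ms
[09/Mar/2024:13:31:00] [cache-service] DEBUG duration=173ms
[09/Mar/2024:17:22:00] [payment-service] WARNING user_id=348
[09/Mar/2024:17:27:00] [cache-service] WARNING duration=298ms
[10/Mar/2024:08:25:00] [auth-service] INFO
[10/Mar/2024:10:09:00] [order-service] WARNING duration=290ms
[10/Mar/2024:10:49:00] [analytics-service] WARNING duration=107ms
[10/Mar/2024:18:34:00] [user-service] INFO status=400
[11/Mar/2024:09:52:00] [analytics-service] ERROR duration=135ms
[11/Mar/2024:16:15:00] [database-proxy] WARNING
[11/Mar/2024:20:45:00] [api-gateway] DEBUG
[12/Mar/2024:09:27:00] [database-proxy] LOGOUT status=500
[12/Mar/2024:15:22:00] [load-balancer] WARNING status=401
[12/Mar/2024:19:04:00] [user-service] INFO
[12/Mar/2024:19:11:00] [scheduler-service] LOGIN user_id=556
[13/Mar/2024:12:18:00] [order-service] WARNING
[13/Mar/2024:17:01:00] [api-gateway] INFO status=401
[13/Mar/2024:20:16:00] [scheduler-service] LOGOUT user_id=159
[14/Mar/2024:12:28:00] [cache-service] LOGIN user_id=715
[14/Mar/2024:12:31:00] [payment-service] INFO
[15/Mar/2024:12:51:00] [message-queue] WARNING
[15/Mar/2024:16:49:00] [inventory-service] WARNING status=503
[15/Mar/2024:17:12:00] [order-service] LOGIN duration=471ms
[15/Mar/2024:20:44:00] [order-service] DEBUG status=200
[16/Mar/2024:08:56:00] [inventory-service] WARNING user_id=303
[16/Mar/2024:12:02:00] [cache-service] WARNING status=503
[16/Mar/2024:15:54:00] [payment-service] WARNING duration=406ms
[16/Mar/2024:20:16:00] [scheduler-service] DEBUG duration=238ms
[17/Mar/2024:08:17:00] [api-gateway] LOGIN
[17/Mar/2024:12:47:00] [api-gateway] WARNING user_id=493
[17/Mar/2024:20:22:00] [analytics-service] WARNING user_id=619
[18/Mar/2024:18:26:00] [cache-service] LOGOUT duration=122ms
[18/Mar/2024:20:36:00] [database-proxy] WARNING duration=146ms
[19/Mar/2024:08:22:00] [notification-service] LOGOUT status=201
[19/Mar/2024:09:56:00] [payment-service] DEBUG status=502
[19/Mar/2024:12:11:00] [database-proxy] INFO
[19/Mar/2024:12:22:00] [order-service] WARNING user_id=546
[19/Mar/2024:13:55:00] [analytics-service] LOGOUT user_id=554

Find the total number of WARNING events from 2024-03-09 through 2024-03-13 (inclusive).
7

To filter by date range:

1. Date range: 2024-03-09 through 2024-03-13, both dates inclusive
2. Filter for WARNING events whose date falls in this range
3. Count matching events: 7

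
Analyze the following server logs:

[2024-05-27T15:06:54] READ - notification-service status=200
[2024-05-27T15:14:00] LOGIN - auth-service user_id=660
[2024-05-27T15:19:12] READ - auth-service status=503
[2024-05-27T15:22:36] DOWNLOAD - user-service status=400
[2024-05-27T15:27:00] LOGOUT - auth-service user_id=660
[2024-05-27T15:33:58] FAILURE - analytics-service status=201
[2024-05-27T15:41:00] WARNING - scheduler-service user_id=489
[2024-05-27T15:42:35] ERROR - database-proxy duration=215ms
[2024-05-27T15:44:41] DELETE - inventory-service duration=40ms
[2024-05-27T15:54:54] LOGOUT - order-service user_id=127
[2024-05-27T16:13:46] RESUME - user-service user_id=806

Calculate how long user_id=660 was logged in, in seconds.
780

To calculate session duration:

1. Find LOGIN event for user_id=660: 2024-05-27T15:14:00
2. Find LOGOUT event for user_id=660: 2024-05-27T15:27:00
3. Session duration: 2024-05-27T15:27:00 - 2024-05-27T15:14:00 = 780 seconds (13 minutes)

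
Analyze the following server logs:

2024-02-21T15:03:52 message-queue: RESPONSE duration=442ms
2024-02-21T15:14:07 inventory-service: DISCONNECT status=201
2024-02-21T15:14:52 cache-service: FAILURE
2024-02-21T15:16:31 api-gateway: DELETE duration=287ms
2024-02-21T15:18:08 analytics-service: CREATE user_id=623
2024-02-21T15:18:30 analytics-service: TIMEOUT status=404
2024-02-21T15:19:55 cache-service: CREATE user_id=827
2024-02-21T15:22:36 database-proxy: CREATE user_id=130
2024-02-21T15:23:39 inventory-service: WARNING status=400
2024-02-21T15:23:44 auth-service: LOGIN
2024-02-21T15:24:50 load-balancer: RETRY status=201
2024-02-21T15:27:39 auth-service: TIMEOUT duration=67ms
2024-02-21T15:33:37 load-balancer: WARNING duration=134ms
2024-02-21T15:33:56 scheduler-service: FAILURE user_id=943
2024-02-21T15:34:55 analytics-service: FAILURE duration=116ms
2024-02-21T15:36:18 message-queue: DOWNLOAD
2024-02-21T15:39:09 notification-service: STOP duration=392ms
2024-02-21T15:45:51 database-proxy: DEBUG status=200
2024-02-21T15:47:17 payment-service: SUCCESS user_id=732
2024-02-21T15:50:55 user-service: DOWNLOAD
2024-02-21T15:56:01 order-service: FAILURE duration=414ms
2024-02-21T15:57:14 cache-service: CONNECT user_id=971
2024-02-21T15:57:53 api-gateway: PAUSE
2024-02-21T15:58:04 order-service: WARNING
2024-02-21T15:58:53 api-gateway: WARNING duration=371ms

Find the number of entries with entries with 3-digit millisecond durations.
7

To find matching entries:

1. Pattern to match: entries with 3-digit millisecond durations
2. Scan each log entry for the pattern
3. Count matches: 7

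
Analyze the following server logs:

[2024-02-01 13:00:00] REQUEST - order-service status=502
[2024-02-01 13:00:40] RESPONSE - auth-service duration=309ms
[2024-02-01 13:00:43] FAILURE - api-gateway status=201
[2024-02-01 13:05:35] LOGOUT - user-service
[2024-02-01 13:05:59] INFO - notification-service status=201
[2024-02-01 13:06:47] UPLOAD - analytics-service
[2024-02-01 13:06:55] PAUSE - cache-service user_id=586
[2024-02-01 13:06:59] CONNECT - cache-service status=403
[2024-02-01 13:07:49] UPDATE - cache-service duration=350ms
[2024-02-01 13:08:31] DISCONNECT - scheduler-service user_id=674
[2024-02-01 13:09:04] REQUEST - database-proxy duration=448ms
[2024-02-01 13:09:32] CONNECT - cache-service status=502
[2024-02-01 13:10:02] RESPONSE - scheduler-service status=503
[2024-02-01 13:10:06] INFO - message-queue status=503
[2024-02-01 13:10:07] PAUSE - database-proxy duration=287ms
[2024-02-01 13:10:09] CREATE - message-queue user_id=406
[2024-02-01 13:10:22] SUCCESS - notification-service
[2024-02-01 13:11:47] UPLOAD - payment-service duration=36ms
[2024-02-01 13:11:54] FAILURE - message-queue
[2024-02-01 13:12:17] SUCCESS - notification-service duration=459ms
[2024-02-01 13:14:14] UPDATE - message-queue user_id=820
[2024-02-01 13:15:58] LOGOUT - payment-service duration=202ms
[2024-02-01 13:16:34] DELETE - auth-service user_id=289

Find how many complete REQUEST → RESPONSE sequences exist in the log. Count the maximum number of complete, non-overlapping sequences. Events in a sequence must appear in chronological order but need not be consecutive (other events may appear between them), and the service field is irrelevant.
2

To count sequences:

1. Look for pattern: REQUEST → RESPONSE
2. Greedily scan the log in chronological order, matching each sequence element in turn (ignoring service)
3. Each time the full pattern completes, increment the count and restart matching from the next event
4. Complete non-overlapping sequences found: 2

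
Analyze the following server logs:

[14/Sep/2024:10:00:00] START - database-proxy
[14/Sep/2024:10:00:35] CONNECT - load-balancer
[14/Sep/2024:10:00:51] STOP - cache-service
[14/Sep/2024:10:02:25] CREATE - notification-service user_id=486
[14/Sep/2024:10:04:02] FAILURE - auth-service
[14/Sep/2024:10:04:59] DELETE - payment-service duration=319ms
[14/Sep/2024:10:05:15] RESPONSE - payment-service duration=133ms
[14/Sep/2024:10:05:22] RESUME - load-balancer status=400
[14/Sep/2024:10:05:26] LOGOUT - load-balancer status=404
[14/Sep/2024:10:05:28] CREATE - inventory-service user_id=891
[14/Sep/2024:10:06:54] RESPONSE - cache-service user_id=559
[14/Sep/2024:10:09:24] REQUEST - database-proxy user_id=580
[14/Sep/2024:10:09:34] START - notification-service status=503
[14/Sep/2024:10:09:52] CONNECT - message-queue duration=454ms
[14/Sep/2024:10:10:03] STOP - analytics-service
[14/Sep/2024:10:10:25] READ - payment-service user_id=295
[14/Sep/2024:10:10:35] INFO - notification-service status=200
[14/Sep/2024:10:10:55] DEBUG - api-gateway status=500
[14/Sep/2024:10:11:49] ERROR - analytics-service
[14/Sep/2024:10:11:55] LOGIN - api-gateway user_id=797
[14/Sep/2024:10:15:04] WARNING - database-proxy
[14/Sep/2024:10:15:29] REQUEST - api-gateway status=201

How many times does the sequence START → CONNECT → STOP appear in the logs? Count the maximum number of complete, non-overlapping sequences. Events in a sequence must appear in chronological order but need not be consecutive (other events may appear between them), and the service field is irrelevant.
2

To count sequences:

1. Look for pattern: START → CONNECT → STOP
2. Greedily scan the log in chronological order, matching each sequence element in turn (ignoring service)
3. Each time the full pattern completes, increment the count and restart matching from the next event
4. Complete non-overlapping sequences found: 2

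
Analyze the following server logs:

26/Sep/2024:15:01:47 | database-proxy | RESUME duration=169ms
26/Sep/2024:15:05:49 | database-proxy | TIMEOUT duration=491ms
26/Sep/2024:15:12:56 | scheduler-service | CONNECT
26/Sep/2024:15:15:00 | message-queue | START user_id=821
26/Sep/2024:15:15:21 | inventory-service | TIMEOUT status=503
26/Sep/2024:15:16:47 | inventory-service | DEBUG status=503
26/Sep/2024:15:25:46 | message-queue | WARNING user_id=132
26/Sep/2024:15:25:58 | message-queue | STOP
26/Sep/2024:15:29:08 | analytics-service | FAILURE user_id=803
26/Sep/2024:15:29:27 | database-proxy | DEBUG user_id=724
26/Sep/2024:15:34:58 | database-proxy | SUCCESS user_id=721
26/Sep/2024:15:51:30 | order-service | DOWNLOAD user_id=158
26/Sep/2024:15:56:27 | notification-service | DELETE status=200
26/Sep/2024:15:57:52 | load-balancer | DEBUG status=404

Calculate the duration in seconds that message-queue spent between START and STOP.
658

To calculate state duration:

1. Find START event for message-queue: 26/Sep/2024:15:15:00
2. Find STOP event for message-queue: 26/Sep/2024:15:25:58
3. Calculate duration: 26/Sep/2024:15:25:58 - 26/Sep/2024:15:15:00 = 658 seconds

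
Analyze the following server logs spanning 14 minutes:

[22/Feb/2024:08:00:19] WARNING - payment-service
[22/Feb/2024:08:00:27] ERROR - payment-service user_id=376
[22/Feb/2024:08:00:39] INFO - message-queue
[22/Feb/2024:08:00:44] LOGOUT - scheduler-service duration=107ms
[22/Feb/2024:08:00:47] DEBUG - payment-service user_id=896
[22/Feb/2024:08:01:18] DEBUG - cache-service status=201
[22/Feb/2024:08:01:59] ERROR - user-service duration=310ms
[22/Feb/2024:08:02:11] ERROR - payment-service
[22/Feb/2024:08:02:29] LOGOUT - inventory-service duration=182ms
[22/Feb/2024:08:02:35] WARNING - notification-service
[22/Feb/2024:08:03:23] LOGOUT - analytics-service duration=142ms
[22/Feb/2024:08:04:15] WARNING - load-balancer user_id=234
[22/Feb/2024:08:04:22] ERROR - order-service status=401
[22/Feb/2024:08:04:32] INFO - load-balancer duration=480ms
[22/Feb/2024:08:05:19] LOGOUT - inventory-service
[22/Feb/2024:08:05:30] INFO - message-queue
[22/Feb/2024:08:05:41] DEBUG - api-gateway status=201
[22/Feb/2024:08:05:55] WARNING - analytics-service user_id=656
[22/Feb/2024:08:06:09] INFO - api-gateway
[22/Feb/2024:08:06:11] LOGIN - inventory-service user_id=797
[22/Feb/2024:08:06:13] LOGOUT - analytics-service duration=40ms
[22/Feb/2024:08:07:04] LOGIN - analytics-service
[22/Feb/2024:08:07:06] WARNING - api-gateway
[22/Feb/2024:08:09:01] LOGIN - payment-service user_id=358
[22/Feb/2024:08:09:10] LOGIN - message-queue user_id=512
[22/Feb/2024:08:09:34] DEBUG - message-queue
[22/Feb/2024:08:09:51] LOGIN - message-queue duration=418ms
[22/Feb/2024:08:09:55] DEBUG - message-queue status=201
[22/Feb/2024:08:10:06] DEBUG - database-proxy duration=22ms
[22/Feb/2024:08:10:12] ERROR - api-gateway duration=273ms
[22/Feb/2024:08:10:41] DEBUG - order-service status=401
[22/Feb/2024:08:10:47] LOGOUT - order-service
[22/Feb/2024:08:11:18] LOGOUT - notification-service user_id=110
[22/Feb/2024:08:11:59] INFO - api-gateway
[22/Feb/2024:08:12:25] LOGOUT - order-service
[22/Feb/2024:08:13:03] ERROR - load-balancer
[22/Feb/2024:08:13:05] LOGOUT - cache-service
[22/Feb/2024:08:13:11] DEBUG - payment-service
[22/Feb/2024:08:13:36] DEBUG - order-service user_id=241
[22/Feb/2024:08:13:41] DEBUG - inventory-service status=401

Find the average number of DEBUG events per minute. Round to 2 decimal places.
0.71

To calculate the rate:

1. Count total DEBUG events: 10
2. Total time period: 14 minutes
3. Rate = 10 / 14 = 0.71 events per minute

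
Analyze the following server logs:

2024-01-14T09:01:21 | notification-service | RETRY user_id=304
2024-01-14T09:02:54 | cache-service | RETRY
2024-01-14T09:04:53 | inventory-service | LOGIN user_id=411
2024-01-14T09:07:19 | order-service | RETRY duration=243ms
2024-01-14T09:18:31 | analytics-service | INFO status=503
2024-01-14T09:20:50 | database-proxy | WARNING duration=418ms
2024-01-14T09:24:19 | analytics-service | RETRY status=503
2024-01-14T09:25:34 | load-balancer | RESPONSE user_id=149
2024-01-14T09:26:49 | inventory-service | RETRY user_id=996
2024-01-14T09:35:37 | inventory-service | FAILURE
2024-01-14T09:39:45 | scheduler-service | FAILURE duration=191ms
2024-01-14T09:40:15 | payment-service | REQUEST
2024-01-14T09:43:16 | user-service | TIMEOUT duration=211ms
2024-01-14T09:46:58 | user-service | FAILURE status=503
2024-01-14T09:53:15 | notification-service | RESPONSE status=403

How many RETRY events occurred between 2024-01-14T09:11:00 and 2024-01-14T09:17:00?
0

To count events in the time window:

1. Window boundaries: 2024-01-14T09:11:00 to 2024-01-14T09:17:00
2. Filter for RETRY events within this window
3. Count matching events: 0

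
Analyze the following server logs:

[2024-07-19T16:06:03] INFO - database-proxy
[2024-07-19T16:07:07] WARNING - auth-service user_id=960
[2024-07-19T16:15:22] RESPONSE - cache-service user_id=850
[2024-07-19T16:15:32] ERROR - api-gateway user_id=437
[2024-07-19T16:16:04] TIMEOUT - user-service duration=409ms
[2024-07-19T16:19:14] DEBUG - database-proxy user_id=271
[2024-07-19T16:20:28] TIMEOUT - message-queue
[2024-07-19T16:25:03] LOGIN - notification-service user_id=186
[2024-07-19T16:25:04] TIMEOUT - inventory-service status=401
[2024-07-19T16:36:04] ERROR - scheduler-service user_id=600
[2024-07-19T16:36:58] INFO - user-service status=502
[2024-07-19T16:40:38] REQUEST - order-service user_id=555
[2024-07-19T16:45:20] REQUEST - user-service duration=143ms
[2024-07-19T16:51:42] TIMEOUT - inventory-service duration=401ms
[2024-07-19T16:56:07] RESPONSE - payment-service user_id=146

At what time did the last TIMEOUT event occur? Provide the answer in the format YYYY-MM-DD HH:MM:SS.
2024-07-19 16:51:42

To find the last event:

1. Filter for all TIMEOUT events
2. Sort by timestamp
3. Select the last one
4. Timestamp: 2024-07-19 16:51:42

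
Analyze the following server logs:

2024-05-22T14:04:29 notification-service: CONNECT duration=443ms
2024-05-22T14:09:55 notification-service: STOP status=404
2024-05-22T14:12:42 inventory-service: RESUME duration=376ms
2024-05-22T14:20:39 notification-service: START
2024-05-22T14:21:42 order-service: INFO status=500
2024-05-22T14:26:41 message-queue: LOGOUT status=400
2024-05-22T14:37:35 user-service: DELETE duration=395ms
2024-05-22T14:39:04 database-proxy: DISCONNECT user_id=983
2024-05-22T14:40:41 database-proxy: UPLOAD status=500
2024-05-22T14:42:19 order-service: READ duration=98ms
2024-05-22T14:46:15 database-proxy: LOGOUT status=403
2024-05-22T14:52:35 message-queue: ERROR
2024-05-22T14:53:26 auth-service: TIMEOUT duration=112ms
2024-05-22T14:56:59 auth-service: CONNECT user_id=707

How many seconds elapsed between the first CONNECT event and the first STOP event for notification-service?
326

To find the time between events:

1. Locate the first CONNECT event for notification-service: 2024-05-22T14:04:29
2. Locate the first STOP event for notification-service: 2024-05-22T14:09:55
3. Calculate the difference: 2024-05-22T14:09:55 - 2024-05-22T14:04:29 = 326 seconds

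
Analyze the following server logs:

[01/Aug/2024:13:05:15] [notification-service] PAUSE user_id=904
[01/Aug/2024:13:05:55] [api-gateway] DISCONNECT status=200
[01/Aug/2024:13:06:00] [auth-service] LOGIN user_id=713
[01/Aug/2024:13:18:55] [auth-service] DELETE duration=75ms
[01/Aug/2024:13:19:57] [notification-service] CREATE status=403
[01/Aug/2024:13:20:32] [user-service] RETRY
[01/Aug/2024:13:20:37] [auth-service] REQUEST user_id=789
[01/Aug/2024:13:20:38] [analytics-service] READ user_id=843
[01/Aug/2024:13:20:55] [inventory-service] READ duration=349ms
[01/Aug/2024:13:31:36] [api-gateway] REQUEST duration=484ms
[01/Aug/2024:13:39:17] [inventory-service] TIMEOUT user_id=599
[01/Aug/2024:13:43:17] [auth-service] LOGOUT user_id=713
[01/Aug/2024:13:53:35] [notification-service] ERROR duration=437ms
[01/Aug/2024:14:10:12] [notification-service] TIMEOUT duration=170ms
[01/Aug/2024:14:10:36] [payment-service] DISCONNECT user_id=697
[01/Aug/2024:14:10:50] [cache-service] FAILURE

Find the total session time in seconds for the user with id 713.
2237

To calculate session duration:

1. Find LOGIN event for user_id=713: 01/Aug/2024:13:06:00
2. Find LOGOUT event for user_id=713: 01/Aug/2024:13:43:17
3. Session duration: 01/Aug/2024:13:43:17 - 01/Aug/2024:13:06:00 = 2237 seconds (37 minutes)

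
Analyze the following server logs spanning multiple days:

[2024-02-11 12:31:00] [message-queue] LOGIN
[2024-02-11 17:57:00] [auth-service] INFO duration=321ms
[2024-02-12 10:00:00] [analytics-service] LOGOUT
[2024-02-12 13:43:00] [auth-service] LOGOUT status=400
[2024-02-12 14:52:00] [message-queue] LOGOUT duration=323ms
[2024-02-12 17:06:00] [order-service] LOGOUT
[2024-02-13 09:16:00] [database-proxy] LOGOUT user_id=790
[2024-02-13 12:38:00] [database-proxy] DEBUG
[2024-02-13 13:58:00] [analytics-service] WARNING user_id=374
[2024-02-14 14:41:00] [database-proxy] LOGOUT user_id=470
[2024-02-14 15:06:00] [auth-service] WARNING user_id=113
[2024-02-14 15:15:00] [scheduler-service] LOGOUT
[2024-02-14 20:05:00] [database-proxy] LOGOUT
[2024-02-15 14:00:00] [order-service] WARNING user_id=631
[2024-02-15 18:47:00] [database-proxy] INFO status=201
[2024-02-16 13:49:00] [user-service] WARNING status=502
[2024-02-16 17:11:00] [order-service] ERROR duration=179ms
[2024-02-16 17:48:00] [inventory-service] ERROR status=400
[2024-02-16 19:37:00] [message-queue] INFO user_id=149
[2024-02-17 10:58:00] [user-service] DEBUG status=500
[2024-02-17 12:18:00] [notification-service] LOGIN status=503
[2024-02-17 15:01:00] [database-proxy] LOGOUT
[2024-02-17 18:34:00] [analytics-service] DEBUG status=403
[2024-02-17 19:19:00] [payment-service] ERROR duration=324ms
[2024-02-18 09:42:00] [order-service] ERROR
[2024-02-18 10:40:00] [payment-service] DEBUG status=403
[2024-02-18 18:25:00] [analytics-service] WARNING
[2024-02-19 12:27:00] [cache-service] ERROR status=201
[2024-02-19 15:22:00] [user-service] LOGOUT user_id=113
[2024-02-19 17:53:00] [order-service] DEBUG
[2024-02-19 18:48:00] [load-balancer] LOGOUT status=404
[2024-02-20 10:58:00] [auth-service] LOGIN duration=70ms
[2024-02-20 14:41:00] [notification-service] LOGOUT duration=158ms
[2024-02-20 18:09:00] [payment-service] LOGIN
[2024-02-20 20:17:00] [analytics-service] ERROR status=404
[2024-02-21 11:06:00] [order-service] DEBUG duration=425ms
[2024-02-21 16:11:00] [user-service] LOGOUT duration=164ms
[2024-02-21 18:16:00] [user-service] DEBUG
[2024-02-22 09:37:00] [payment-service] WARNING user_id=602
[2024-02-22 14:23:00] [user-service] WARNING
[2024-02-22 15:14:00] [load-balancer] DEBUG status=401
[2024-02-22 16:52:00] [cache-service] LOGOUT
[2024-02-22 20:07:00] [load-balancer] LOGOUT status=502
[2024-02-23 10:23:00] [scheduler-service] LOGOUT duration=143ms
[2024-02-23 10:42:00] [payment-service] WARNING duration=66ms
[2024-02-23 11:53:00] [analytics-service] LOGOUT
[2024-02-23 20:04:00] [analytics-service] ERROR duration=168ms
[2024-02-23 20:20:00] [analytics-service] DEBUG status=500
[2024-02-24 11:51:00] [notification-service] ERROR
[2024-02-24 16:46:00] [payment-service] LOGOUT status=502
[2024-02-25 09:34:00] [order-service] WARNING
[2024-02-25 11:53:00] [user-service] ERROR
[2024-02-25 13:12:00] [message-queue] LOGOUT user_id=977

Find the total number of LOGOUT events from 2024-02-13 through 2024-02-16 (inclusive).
4

To filter by date range:

1. Date range: 2024-02-13 through 2024-02-16, both dates inclusive
2. Filter for LOGOUT events whose date falls in this range
3. Count matching events: 4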